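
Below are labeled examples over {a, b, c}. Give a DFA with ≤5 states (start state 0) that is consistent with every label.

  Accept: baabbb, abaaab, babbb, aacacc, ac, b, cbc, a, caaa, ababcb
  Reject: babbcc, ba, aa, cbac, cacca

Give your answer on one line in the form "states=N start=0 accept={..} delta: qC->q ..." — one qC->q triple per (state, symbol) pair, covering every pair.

Fold the examples into a partial DFA from state 0: repeatedly fix the first undefined (state, symbol) met by the shortest-then-alphabetical prefix, trying targets in increasing order and rejecting any under which an Accept and a Reject string meet in one state with the same remainder; add a state when all current targets are rejected. Accepting states are where Accept strings end.
a: 0a undefined. 0a->0: no, a/aa meet in 0. Open state 1: 0a->1.
b: 0b undefined. 0b->0: no, a/ba meet in 1. 0b->1: ok.
c: 0c undefined. 0c->0: ok.
aa: 1a undefined. 1a->0: ok.
ab: 1b undefined. 1b->0: no, baabbb/babbcc meet in 0. 1b->1: no, aacacc/babbcc meet in 1 with "cc" left. Open state 2: 1b->2.
ac: 1c undefined. 1c->0: no, aacacc/ba meet in 0. 1c->1: ok.
aba: 2a undefined. 2a->0: ok.
baabb: 2b undefined. 2b->0: no, babbb/ba meet in 0. 2b->1: ok.
babbc: 2c undefined. 2c->0: ok.
All examples now run through 3 states with every (state, symbol) defined. Accept strings end in {1,2}, Reject strings end in {0}; accept={1,2}.

states=3 start=0 accept={1,2} delta: 0a->1 0b->1 0c->0 1a->0 1b->2 1c->1 2a->0 2b->1 2c->0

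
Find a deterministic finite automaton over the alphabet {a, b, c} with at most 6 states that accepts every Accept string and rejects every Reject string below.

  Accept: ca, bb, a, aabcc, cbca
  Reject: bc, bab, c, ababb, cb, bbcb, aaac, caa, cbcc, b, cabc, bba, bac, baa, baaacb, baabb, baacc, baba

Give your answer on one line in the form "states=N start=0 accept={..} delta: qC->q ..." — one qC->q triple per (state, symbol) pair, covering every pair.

states=5 start=0 accept={0,3} delta: 0a->0 0b->1 0c->2 1a->3 1b->3 1c->2 2a->3 2b->2 2c->0 3a->2 3b->4 3c->2 4a->1 4b->1 4c->1

Fold the examples into a partial DFA from state 0: repeatedly fix the first undefined (state, symbol) met by the shortest-then-alphabetical prefix, trying targets in increasing order and rejecting any under which an Accept and a Reject string meet in one state with the same remainder; add a state when all current targets are rejected. Accepting states are where Accept strings end.
a: 0a undefined. 0a->0: ok.
b: 0b undefined. 0b->0: no, bb/bab meet in 0. Open state 1: 0b->1.
c: 0c undefined. 0c->0: no, ca/c meet in 0. 0c->1: no, bb/cb meet in 1 with "b" left. Open state 2: 0c->2.
ba: 1a undefined. 1a->0: no, bb/ababb meet in 1 with "b" left. 1a->1: no, bb/bab meet in 1 with "b" left. 1a->2: no, ca/baa meet in 2 with "a" left. Open state 3: 1a->3.
bb: 1b undefined. 1b->0: no, bb/bba meet in 0. 1b->1: no, bb/b meet in 1. 1b->2: no, ca/bba meet in 2 with "a" left. 1b->3: ok.
bc: 1c undefined. 1c->0: no, a/bc meet in 0. 1c->1: no, aabcc/bc meet in 1. 1c->2: ok.
ca: 2a undefined. 2a->0: no, ca/caa meet in 0. 2a->1: no, ca/b meet in 1. 2a->2: no, ca/bc meet in 2. 2a->3: ok.
cb: 2b undefined. 2b->0: no, a/cb meet in 0. 2b->1: no, aabcc/cbcc meet in 2 with "c" left. 2b->2: ok.
baa: 3a undefined. 3a->0: no, ca/baabb meet in 3. 3a->1: no, aabcc/baacc meet in 2 with "c" left. 3a->2: ok.
bab: 3b undefined. 3b->0: no, a/bab meet in 0. 3b->1: no, ca/ababb meet in 3. 3b->2: no, ca/baba meet in 3. 3b->3: no, ca/bab meet in 3. Open state 4: 3b->4.
bac: 3c undefined. 3c->0: no, a/bac meet in 0. 3c->1: no, ca/bbcb meet in 3. 3c->2: ok.
cbc: 2c undefined. 2c->0: ok.
baba: 4a undefined. 4a->0: no, a/baba meet in 0. 4a->1: ok.
cabc: 4c undefined. 4c->0: no, a/cabc meet in 0. 4c->1: ok.
ababb: 4b undefined. 4b->0: no, a/ababb meet in 0. 4b->1: ok.
All examples now run through 5 states with every (state, symbol) defined. Accept strings end in {0,3}, Reject strings end in {1,2,4}; accept={0,3}.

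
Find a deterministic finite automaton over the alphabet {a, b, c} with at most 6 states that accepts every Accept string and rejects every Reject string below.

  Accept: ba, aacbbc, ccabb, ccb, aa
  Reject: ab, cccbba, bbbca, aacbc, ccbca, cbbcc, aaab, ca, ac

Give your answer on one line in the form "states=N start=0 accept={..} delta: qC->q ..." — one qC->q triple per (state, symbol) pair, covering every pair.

Fold the examples into a partial DFA from state 0: repeatedly fix the first undefined (state, symbol) met by the shortest-then-alphabetical prefix, trying targets in increasing order and rejecting any under which an Accept and a Reject string meet in one state with the same remainder; add a state when all current targets are rejected. Accepting states are where Accept strings end.
a: 0a undefined. 0a->0: ok.
b: 0b undefined. 0b->0: no, ba/ab meet in 0. Open state 1: 0b->1.
c: 0c undefined. 0c->0: no, ccb/ab meet in 1. 0c->1: no, ba/ca meet in 1 with "a" left. Open state 2: 0c->2.
ba: 1a undefined. 1a->0: ok.
bb: 1b undefined. 1b->0: ok.
ca: 2a undefined. 2a->0: no, ba/ca meet in 0. 2a->1: ok.
cb: 2b undefined. 2b->0: ok.
cc: 2c undefined. 2c->0: no, ba/cccbba meet in 0. 2c->1: ok.
ccc: 1c undefined. 1c->0: no, ba/cccbba meet in 0. 1c->1: no, ba/cccbba meet in 0. 1c->2: no, ba/cccbba meet in 0. Open state 3: 1c->3.
cccb: 3b undefined. 3b->0: no, ba/cccbba meet in 0. 3b->1: no, ba/cccbba meet in 0. 3b->2: no, ba/cccbba meet in 0. 3b->3: ok.
bbbca: 3a undefined. 3a->0: no, ba/cccbba meet in 0. 3a->1: ok.
cbbcc: 3c undefined. 3c->0: no, ba/cbbcc meet in 0. 3c->1: ok.
All examples now run through 4 states with every (state, symbol) defined. Accept strings end in {0,3}, Reject strings end in {1,2}; accept={0,3}.

states=4 start=0 accept={0,3} delta: 0a->0 0b->1 0c->2 1a->0 1b->0 1c->3 2a->1 2b->0 2c->1 3a->1 3b->3 3c->1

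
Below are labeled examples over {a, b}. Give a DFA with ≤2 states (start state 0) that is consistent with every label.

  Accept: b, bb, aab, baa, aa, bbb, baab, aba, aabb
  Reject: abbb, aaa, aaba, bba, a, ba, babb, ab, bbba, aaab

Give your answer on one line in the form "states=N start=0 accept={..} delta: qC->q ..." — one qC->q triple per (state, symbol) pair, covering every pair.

states=2 start=0 accept={0} delta: 0a->1 0b->0 1a->0 1b->1

State merging on the prefix tree: take the shortest (then alphabetical) example prefix whose next move is undefined and point that move at state 0, else 1, else 2, ...; a target is out if some Accept/Reject pair would then sit in one state with the same input left (inseparable). If every existing state is out, open a new one.
a: 0a undefined. 0a->0: no, b/ab meet in 0 with "b" left. Open state 1: 0a->1.
b: 0b undefined. 0b->0: ok.
aa: 1a undefined. 1a->0: ok.
ab: 1b undefined. 1b->0: no, b/abbb meet in 0. 1b->1: ok.
All examples now run through 2 states with every (state, symbol) defined. Accept strings end in {0}, Reject strings end in {1}; accept={0}.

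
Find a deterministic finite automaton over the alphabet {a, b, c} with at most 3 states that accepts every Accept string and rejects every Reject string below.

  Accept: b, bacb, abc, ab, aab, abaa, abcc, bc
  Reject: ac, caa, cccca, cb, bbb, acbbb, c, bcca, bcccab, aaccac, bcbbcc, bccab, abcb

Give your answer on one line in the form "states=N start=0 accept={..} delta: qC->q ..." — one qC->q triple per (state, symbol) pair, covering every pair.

Grow the machine one transition at a time. Run the examples from 0; the earliest place one falls off (shortest prefix, ties alphabetical) gets sent to the lowest-numbered state that keeps every Accept/Reject pair distinguishable — a pair clashes when both reach the same state with identical unread suffix — and to a fresh state only if none does.
a: 0a undefined. 0a->0: ok.
b: 0b undefined. 0b->0: no, b/bbb meet in 0. Open state 1: 0b->1.
c: 0c undefined. 0c->0: no, b/cb meet in 1. 0c->1: no, b/ac meet in 1. Open state 2: 0c->2.
ba: 1a undefined. 1a->0: no, bacb/cb meet in 2 with "b" left. 1a->1: no, bacb/abcb meet in 1 with "cb" left. 1a->2: ok.
bb: 1b undefined. 1b->0: no, b/bbb meet in 1. 1b->1: no, b/bbb meet in 1. 1b->2: ok.
bc: 1c undefined. 1c->0: no, b/abcb meet in 1. 1c->1: ok.
ca: 2a undefined. 2a->0: no, abaa/caa meet in 0. 2a->1: ok.
cb: 2b undefined. 2b->0: ok.
cc: 2c undefined. 2c->0: ok.
All examples now run through 3 states with every (state, symbol) defined. Accept strings end in {1}, Reject strings end in {0,2}; accept={1}.

states=3 start=0 accept={1} delta: 0a->0 0b->1 0c->2 1a->2 1b->2 1c->1 2a->1 2b->0 2c->0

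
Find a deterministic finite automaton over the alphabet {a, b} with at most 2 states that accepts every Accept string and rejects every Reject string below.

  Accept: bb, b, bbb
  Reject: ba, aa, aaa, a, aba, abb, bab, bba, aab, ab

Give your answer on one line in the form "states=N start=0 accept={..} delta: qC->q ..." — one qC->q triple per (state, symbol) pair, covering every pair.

states=2 start=0 accept={0} delta: 0a->1 0b->0 1a->1 1b->1

Grow the machine one transition at a time. Run the examples from 0; the earliest place one falls off (shortest prefix, ties alphabetical) gets sent to the lowest-numbered state that keeps every Accept/Reject pair distinguishable — a pair clashes when both reach the same state with identical unread suffix — and to a fresh state only if none does.
a: 0a undefined. 0a->0: no, bb/abb meet in 0 with "bb" left. Open state 1: 0a->1.
b: 0b undefined. 0b->0: ok.
aa: 1a undefined. 1a->0: no, bb/aa meet in 0. 1a->1: ok.
ab: 1b undefined. 1b->0: no, bb/abb meet in 0. 1b->1: ok.
All examples now run through 2 states with every (state, symbol) defined. Accept strings end in {0}, Reject strings end in {1}; accept={0}.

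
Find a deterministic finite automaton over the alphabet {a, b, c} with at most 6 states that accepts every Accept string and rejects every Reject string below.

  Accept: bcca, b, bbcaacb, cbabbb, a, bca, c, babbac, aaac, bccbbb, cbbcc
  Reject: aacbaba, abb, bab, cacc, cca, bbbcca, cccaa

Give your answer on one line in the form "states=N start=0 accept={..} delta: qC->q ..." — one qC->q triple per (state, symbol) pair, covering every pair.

states=5 start=0 accept={0,1,2} delta: 0a->0 0b->1 0c->2 1a->1 1b->3 1c->0 2a->0 2b->1 2c->3 3a->3 3b->0 3c->4 4a->3 4b->0 4c->0

Fold the examples into a partial DFA from state 0: repeatedly fix the first undefined (state, symbol) met by the shortest-then-alphabetical prefix, trying targets in increasing order and rejecting any under which an Accept and a Reject string meet in one state with the same remainder; add a state when all current targets are rejected. Accepting states are where Accept strings end.
a: 0a undefined. 0a->0: ok.
b: 0b undefined. 0b->0: no, bcca/cca meet in 0 with "cca" left. Open state 1: 0b->1.
c: 0c undefined. 0c->0: no, a/cacc meet in 0. 0c->1: no, bca/cca meet in 1 with "ca" left. Open state 2: 0c->2.
ba: 1a undefined. 1a->0: no, b/bab meet in 1. 1a->1: ok.
bb: 1b undefined. 1b->0: no, bcca/bbbcca meet in 1 with "cca" left. 1b->1: no, bcca/bbbcca meet in 1 with "cca" left. 1b->2: no, c/abb meet in 2. Open state 3: 1b->3.
bc: 1c undefined. 1c->0: ok.
ca: 2a undefined. 2a->0: ok.
cb: 2b undefined. 2b->0: no, b/aacbaba meet in 1. 2b->1: ok.
cc: 2c undefined. 2c->0: no, bcca/cacc meet in 0. 2c->1: no, bcca/cccaa meet in 0. 2c->2: no, bcca/cca meet in 0. 2c->3: ok.
bbb: 3b undefined. 3b->0: ok.
bbc: 3c undefined. 3c->0: no, bcca/cccaa meet in 0. 3c->1: no, b/cccaa meet in 1. 3c->2: no, bcca/cccaa meet in 0. 3c->3: no, cbbcc/abb meet in 3. Open state 4: 3c->4.
cca: 3a undefined. 3a->0: no, bcca/aacbaba meet in 0. 3a->1: no, b/aacbaba meet in 1. 3a->2: no, c/aacbaba meet in 2. 3a->3: ok.
bbca: 4a undefined. 4a->0: no, bcca/cccaa meet in 0. 4a->1: no, b/cccaa meet in 1. 4a->2: no, bcca/cccaa meet in 0. 4a->3: ok.
cbbcc: 4c undefined. 4c->0: ok.
bbcaacb: 4b undefined. 4b->0: ok.
All examples now run through 5 states with every (state, symbol) defined. Accept strings end in {0,1,2}, Reject strings end in {3}; accept={0,1,2}.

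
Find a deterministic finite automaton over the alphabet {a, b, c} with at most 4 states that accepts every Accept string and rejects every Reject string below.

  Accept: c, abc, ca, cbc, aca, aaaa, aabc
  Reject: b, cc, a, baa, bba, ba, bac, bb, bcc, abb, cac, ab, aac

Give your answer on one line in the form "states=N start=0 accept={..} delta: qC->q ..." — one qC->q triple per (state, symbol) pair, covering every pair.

states=4 start=0 accept={2} delta: 0a->1 0b->0 0c->2 1a->3 1b->0 1c->3 2a->2 2b->0 2c->0 3a->2 3b->0 3c->0

Fold the examples into a partial DFA from state 0: repeatedly fix the first undefined (state, symbol) met by the shortest-then-alphabetical prefix, trying targets in increasing order and rejecting any under which an Accept and a Reject string meet in one state with the same remainder; add a state when all current targets are rejected. Accepting states are where Accept strings end.
a: 0a undefined. 0a->0: no, c/aac meet in 0 with "c" left. Open state 1: 0a->1.
b: 0b undefined. 0b->0: ok.
c: 0c undefined. 0c->0: no, c/b meet in 0. 0c->1: no, c/a meet in 1. Open state 2: 0c->2.
aa: 1a undefined. 1a->0: no, c/aac meet in 2. 1a->1: no, aaaa/a meet in 1. 1a->2: no, c/baa meet in 2. Open state 3: 1a->3.
ab: 1b undefined. 1b->0: ok.
ac: 1c undefined. 1c->0: no, aca/a meet in 1. 1c->1: no, aca/baa meet in 3. 1c->2: no, c/bac meet in 2. 1c->3: ok.
ca: 2a undefined. 2a->0: no, c/cac meet in 2. 2a->1: no, ca/a meet in 1. 2a->2: ok.
cb: 2b undefined. 2b->0: ok.
cc: 2c undefined. 2c->0: ok.
aaa: 3a undefined. 3a->0: no, aca/b meet in 0. 3a->1: no, aca/a meet in 1. 3a->2: ok.
aab: 3b undefined. 3b->0: ok.
aac: 3c undefined. 3c->0: ok.
All examples now run through 4 states with every (state, symbol) defined. Accept strings end in {2}, Reject strings end in {0,1,3}; accept={2}.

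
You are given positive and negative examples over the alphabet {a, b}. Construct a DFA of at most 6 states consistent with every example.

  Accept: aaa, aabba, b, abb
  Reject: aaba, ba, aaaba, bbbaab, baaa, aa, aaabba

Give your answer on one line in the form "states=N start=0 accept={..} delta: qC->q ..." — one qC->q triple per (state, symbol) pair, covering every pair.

states=5 start=0 accept={1,3} delta: 0a->1 0b->1 1a->2 1b->0 2a->3 2b->1 3a->0 3b->4 4a->0 4b->1

Fold the examples into a partial DFA from state 0: repeatedly fix the first undefined (state, symbol) met by the shortest-then-alphabetical prefix, trying targets in increasing order and rejecting any under which an Accept and a Reject string meet in one state with the same remainder; add a state when all current targets are rejected. Accepting states are where Accept strings end.
a: 0a undefined. 0a->0: no, aaa/aa meet in 0. Open state 1: 0a->1.
b: 0b undefined. 0b->0: no, aaa/baaa meet in 1 with "aa" left. 0b->1: ok.
aa: 1a undefined. 1a->0: no, aabba/aaaba meet in 1 with "ba" left. 1a->1: no, aaa/ba meet in 1. Open state 2: 1a->2.
ab: 1b undefined. 1b->0: ok.
aaa: 2a undefined. 2a->0: no, b/bbbaab meet in 1. 2a->1: no, aaa/aaaba meet in 1. 2a->2: no, aaa/ba meet in 2. Open state 3: 2a->3.
aab: 2b undefined. 2b->0: no, aabba/ba meet in 2. 2b->1: ok.
aaab: 3b undefined. 3b->0: no, aabba/aaaba meet in 1. 3b->1: no, aabba/bbbaab meet in 1. 3b->2: no, aaa/aaaba meet in 3. 3b->3: no, aaa/bbbaab meet in 3. Open state 4: 3b->4.
baaa: 3a undefined. 3a->0: ok.
aaaba: 4a undefined. 4a->0: ok.
aaabb: 4b undefined. 4b->0: no, aabba/aaabba meet in 1. 4b->1: ok.
All examples now run through 5 states with every (state, symbol) defined. Accept strings end in {1,3}, Reject strings end in {0,2,4}; accept={1,3}.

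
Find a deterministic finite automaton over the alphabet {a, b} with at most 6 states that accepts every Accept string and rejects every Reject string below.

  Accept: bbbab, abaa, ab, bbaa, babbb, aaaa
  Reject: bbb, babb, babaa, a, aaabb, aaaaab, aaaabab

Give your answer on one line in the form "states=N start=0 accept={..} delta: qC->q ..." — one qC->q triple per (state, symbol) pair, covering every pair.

Fold the examples into a partial DFA from state 0: repeatedly fix the first undefined (state, symbol) met by the shortest-then-alphabetical prefix, trying targets in increasing order and rejecting any under which an Accept and a Reject string meet in one state with the same remainder; add a state when all current targets are rejected. Accepting states are where Accept strings end.
a: 0a undefined. 0a->0: no, ab/aaaaab meet in 0 with "b" left. Open state 1: 0a->1.
b: 0b undefined. 0b->0: no, abaa/babaa meet in 1 with "baa" left. 0b->1: ok.
aa: 1a undefined. 1a->0: no, ab/babb meet in 1 with "b" left. 1a->1: no, abaa/babaa meet in 1 with "baa" left. Open state 2: 1a->2.
ab: 1b undefined. 1b->0: ok.
aaa: 2a undefined. 2a->0: no, bbbab/aaaaab meet in 2 with "b" left. 2a->1: no, ab/aaaaab meet in 0. 2a->2: no, bbbab/aaaaab meet in 2 with "b" left. Open state 3: 2a->3.
bab: 2b undefined. 2b->0: no, abaa/babaa meet in 2. 2b->1: no, bbbab/bbb meet in 1. 2b->2: no, bbbab/babb meet in 2. 2b->3: no, babbb/aaabb meet in 3 with "bb" left. Open state 4: 2b->4.
aaaa: 3a undefined. 3a->0: no, bbbab/aaaabab meet in 4. 3a->1: no, bbbab/aaaaab meet in 4. 3a->2: ok.
aaab: 3b undefined. 3b->0: no, ab/aaaaab meet in 0. 3b->1: no, ab/aaabb meet in 0. 3b->2: no, bbbab/aaabb meet in 4. 3b->3: ok.
baba: 4a undefined. 4a->0: ok.
babb: 4b undefined. 4b->0: no, ab/babb meet in 0. 4b->1: ok.
All examples now run through 5 states with every (state, symbol) defined. Accept strings end in {0,2,4}, Reject strings end in {1,3}; accept={0,2,4}.

states=5 start=0 accept={0,2,4} delta: 0a->1 0b->1 1a->2 1b->0 2a->3 2b->4 3a->2 3b->3 4a->0 4b->1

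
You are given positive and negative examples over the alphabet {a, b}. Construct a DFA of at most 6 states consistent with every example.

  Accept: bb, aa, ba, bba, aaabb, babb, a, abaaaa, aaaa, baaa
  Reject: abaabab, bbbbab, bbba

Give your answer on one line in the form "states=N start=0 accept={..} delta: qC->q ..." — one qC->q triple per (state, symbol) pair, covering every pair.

states=4 start=0 accept={0,2} delta: 0a->0 0b->1 1a->0 1b->2 2a->0 2b->3 3a->1 3b->0

State merging on the prefix tree: take the shortest (then alphabetical) example prefix whose next move is undefined and point that move at state 0, else 1, else 2, ...; a target is out if some Accept/Reject pair would then sit in one state with the same input left (inseparable). If every existing state is out, open a new one.
a: 0a undefined. 0a->0: ok.
b: 0b undefined. 0b->0: no, bb/abaabab meet in 0. Open state 1: 0b->1.
ba: 1a undefined. 1a->0: ok.
bb: 1b undefined. 1b->0: no, bb/bbba meet in 0. 1b->1: no, bb/abaabab meet in 1. Open state 2: 1b->2.
bba: 2a undefined. 2a->0: ok.
bbb: 2b undefined. 2b->0: no, aa/bbba meet in 0. 2b->1: no, aa/bbba meet in 0. 2b->2: no, aa/bbba meet in 0. Open state 3: 2b->3.
bbba: 3a undefined. 3a->0: no, aa/bbba meet in 0. 3a->1: ok.
bbbb: 3b undefined. 3b->0: ok.
All examples now run through 4 states with every (state, symbol) defined. Accept strings end in {0,2}, Reject strings end in {1}; accept={0,2}.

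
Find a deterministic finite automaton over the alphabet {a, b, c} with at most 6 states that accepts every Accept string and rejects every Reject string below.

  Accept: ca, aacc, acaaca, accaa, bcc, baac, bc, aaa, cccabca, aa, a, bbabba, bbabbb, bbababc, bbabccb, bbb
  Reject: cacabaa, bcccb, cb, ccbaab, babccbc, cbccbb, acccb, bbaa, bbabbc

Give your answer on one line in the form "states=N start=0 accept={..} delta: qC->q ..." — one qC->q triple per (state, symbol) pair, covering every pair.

Fold the examples into a partial DFA from state 0: repeatedly fix the first undefined (state, symbol) met by the shortest-then-alphabetical prefix, trying targets in increasing order and rejecting any under which an Accept and a Reject string meet in one state with the same remainder; add a state when all current targets are rejected. Accepting states are where Accept strings end.
a: 0a undefined. 0a->0: ok.
b: 0b undefined. 0b->0: no, baac/bbabbc meet in 0 with "c" left. Open state 1: 0b->1.
c: 0c undefined. 0c->0: ok.
ba: 1a undefined. 1a->0: no, ca/cacabaa meet in 0. 1a->1: ok.
bb: 1b undefined. 1b->0: no, ca/ccbaab meet in 0. 1b->1: no, baac/bbabbc meet in 1 with "c" left. Open state 2: 1b->2.
bc: 1c undefined. 1c->0: ok.
bba: 2a undefined. 2a->0: no, ca/bbaa meet in 0. 2a->1: ok.
bbb: 2b undefined. 2b->0: no, ca/bbabbc meet in 0. 2b->1: no, ca/bbabbc meet in 0. 2b->2: no, bbabba/cacabaa meet in 1. Open state 3: 2b->3.
babc: 2c undefined. 2c->0: no, ca/babccbc meet in 0. 2c->1: no, ca/babccbc meet in 0. 2c->2: no, bbababc/ccbaab meet in 2. 2c->3: ok.
babcc: 3c undefined. 3c->0: no, ca/babccbc meet in 0. 3c->1: no, bbababc/babccbc meet in 3. 3c->2: ok.
bbabba: 3a undefined. 3a->0: ok.
bbabbb: 3b undefined. 3b->0: ok.
All examples now run through 4 states with every (state, symbol) defined. Accept strings end in {0,3}, Reject strings end in {1,2}; accept={0,3}.

states=4 start=0 accept={0,3} delta: 0a->0 0b->1 0c->0 1a->1 1b->2 1c->0 2a->1 2b->3 2c->3 3a->0 3b->0 3c->2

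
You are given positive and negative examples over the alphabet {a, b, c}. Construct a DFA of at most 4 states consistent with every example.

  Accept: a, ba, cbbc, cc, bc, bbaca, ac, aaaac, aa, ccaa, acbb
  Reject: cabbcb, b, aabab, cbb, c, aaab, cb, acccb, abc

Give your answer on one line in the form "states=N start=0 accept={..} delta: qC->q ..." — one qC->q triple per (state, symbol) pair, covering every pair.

states=4 start=0 accept={1,3} delta: 0a->1 0b->2 0c->2 1a->1 1b->0 1c->3 2a->1 2b->0 2c->1 3a->1 3b->3 3c->0

State merging on the prefix tree: take the shortest (then alphabetical) example prefix whose next move is undefined and point that move at state 0, else 1, else 2, ...; a target is out if some Accept/Reject pair would then sit in one state with the same input left (inseparable). If every existing state is out, open a new one.
a: 0a undefined. 0a->0: no, bc/abc meet in 0 with "bc" left. Open state 1: 0a->1.
b: 0b undefined. 0b->0: no, bc/c meet in 0 with "c" left. 0b->1: no, a/b meet in 1. Open state 2: 0b->2.
c: 0c undefined. 0c->0: no, cc/c meet in 0. 0c->1: no, a/c meet in 1. 0c->2: ok.
aa: 1a undefined. 1a->0: no, aaaac/b meet in 2. 1a->1: ok.
ab: 1b undefined. 1b->0: ok.
ac: 1c undefined. 1c->0: no, ac/aabab meet in 0. 1c->1: no, acbb/b meet in 2. 1c->2: no, ac/b meet in 2. Open state 3: 1c->3.
ba: 2a undefined. 2a->0: no, ba/aabab meet in 0. 2a->1: ok.
bb: 2b undefined. 2b->0: ok.
bc: 2c undefined. 2c->0: no, cbbc/aabab meet in 0. 2c->1: ok.
acb: 3b undefined. 3b->0: no, acbb/b meet in 2. 3b->1: no, acbb/cabbcb meet in 0. 3b->2: no, acbb/cabbcb meet in 0. 3b->3: ok.
acc: 3c undefined. 3c->0: ok.
bbaca: 3a undefined. 3a->0: no, bbaca/cabbcb meet in 0. 3a->1: ok.
All examples now run through 4 states with every (state, symbol) defined. Accept strings end in {1,3}, Reject strings end in {0,2}; accept={1,3}.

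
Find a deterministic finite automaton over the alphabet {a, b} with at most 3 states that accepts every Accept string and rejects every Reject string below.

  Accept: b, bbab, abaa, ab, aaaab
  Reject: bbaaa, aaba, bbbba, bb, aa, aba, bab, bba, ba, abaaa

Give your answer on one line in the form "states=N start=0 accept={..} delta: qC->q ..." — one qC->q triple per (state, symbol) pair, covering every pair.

State merging on the prefix tree: take the shortest (then alphabetical) example prefix whose next move is undefined and point that move at state 0, else 1, else 2, ...; a target is out if some Accept/Reject pair would then sit in one state with the same input left (inseparable). If every existing state is out, open a new one.
a: 0a undefined. 0a->0: ok.
b: 0b undefined. 0b->0: no, b/bbaaa meet in 0. Open state 1: 0b->1.
ba: 1a undefined. 1a->0: no, b/bab meet in 1. 1a->1: no, b/aaba meet in 1. Open state 2: 1a->2.
bb: 1b undefined. 1b->0: ok.
bab: 2b undefined. 2b->0: ok.
abaa: 2a undefined. 2a->0: no, abaa/bbaaa meet in 0. 2a->1: ok.
All examples now run through 3 states with every (state, symbol) defined. Accept strings end in {1}, Reject strings end in {0,2}; accept={1}.

states=3 start=0 accept={1} delta: 0a->0 0b->1 1a->2 1b->0 2a->1 2b->0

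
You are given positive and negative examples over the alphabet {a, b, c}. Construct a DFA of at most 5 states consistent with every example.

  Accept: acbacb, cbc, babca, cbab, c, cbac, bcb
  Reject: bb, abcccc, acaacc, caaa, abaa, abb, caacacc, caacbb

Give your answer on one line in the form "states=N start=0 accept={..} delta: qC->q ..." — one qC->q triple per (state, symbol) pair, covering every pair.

states=5 start=0 accept={1,2,3} delta: 0a->0 0b->0 0c->1 1a->2 1b->1 1c->2 2a->3 2b->1 2c->3 3a->0 3b->1 3c->4 4a->2 4b->0 4c->0

Fold the examples into a partial DFA from state 0: repeatedly fix the first undefined (state, symbol) met by the shortest-then-alphabetical prefix, trying targets in increasing order and rejecting any under which an Accept and a Reject string meet in one state with the same remainder; add a state when all current targets are rejected. Accepting states are where Accept strings end.
a: 0a undefined. 0a->0: ok.
b: 0b undefined. 0b->0: ok.
c: 0c undefined. 0c->0: no, acbacb/bb meet in 0. Open state 1: 0c->1.
ca: 1a undefined. 1a->0: no, babca/bb meet in 0. 1a->1: no, babca/caaa meet in 1. Open state 2: 1a->2.
cb: 1b undefined. 1b->0: no, acbacb/bb meet in 0. 1b->1: ok.
caa: 2a undefined. 2a->0: no, cbc/acaacc meet in 1 with "c" left. 2a->1: no, babca/caaa meet in 2. 2a->2: no, babca/caaa meet in 2. Open state 3: 2a->3.
cbc: 1c undefined. 1c->0: no, cbc/bb meet in 0. 1c->1: no, cbc/abcccc meet in 1. 1c->2: ok.
caaa: 3a undefined. 3a->0: ok.
caac: 3c undefined. 3c->0: no, cbc/caacacc meet in 2. 3c->1: no, cbc/acaacc meet in 2. 3c->2: no, cbac/acaacc meet in 2 with "c" left. 3c->3: no, cbc/caacacc meet in 2. Open state 4: 3c->4.
cbab: 2b undefined. 2b->0: no, cbab/bb meet in 0. 2b->1: ok.
cbac: 2c undefined. 2c->0: no, acbacb/bb meet in 0. 2c->1: no, cbc/abcccc meet in 2. 2c->2: no, cbc/abcccc meet in 2. 2c->3: ok.
caaca: 4a undefined. 4a->0: no, cbc/caacacc meet in 2. 4a->1: no, cbac/caacacc meet in 3. 4a->2: ok.
caacb: 4b undefined. 4b->0: ok.
acaacc: 4c undefined. 4c->0: ok.
acbacb: 3b undefined. 3b->0: no, acbacb/bb meet in 0. 3b->1: ok.
All examples now run through 5 states with every (state, symbol) defined. Accept strings end in {1,2,3}, Reject strings end in {0,4}; accept={1,2,3}.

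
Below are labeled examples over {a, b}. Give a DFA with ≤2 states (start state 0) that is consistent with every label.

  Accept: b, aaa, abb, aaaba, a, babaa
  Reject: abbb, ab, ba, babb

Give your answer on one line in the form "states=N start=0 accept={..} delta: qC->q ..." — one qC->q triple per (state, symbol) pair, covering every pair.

states=2 start=0 accept={1} delta: 0a->1 0b->1 1a->0 1b->0

State merging on the prefix tree: take the shortest (then alphabetical) example prefix whose next move is undefined and point that move at state 0, else 1, else 2, ...; a target is out if some Accept/Reject pair would then sit in one state with the same input left (inseparable). If every existing state is out, open a new one.
a: 0a undefined. 0a->0: no, b/ab meet in 0 with "b" left. Open state 1: 0a->1.
b: 0b undefined. 0b->0: no, abb/babb meet in 1 with "bb" left. 0b->1: ok.
aa: 1a undefined. 1a->0: ok.
ab: 1b undefined. 1b->0: ok.
All examples now run through 2 states with every (state, symbol) defined. Accept strings end in {1}, Reject strings end in {0}; accept={1}.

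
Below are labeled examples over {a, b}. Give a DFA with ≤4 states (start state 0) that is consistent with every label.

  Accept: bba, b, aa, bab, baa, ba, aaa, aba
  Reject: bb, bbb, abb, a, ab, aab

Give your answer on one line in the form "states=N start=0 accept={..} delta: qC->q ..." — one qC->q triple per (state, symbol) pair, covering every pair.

Fold the examples into a partial DFA from state 0: repeatedly fix the first undefined (state, symbol) met by the shortest-then-alphabetical prefix, trying targets in increasing order and rejecting any under which an Accept and a Reject string meet in one state with the same remainder; add a state when all current targets are rejected. Accepting states are where Accept strings end.
a: 0a undefined. 0a->0: no, b/ab meet in 0 with "b" left. Open state 1: 0a->1.
b: 0b undefined. 0b->0: no, bba/a meet in 1. 0b->1: no, b/a meet in 1. Open state 2: 0b->2.
aa: 1a undefined. 1a->0: no, b/aab meet in 2. 1a->1: no, aa/a meet in 1. 1a->2: ok.
ab: 1b undefined. 1b->0: no, b/abb meet in 2. 1b->1: ok.
ba: 2a undefined. 2a->0: no, baa/abb meet in 1. 2a->1: no, bab/abb meet in 1. 2a->2: no, bab/bb meet in 2 with "b" left. Open state 3: 2a->3.
bb: 2b undefined. 2b->0: no, bba/abb meet in 1. 2b->1: ok.
baa: 3a undefined. 3a->0: ok.
bab: 3b undefined. 3b->0: ok.
All examples now run through 4 states with every (state, symbol) defined. Accept strings end in {0,2,3}, Reject strings end in {1}; accept={0,2,3}.

states=4 start=0 accept={0,2,3} delta: 0a->1 0b->2 1a->2 1b->1 2a->3 2b->1 3a->0 3b->0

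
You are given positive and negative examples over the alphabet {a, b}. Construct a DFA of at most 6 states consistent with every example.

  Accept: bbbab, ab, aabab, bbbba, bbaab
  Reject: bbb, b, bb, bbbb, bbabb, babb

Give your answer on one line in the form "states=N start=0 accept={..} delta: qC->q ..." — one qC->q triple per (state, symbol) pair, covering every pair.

states=3 start=0 accept={1,2} delta: 0a->1 0b->0 1a->1 1b->2 2a->1 2b->0

Fold the examples into a partial DFA from state 0: repeatedly fix the first undefined (state, symbol) met by the shortest-then-alphabetical prefix, trying targets in increasing order and rejecting any under which an Accept and a Reject string meet in one state with the same remainder; add a state when all current targets are rejected. Accepting states are where Accept strings end.
a: 0a undefined. 0a->0: no, ab/b meet in 0 with "b" left. Open state 1: 0a->1.
b: 0b undefined. 0b->0: ok.
aa: 1a undefined. 1a->0: no, bbaab/bbb meet in 0. 1a->1: ok.
ab: 1b undefined. 1b->0: no, bbbab/bbb meet in 0. 1b->1: no, bbbab/bbabb meet in 1. Open state 2: 1b->2.
aaba: 2a undefined. 2a->0: no, aabab/bbb meet in 0. 2a->1: ok.
babb: 2b undefined. 2b->0: ok.
All examples now run through 3 states with every (state, symbol) defined. Accept strings end in {1,2}, Reject strings end in {0}; accept={1,2}.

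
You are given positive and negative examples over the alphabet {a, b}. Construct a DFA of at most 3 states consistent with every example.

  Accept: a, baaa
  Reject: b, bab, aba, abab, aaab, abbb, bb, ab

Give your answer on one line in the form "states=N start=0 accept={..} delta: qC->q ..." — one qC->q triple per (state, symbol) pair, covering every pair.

states=3 start=0 accept={0} delta: 0a->0 0b->1 1a->2 1b->1 2a->0 2b->1

State merging on the prefix tree: take the shortest (then alphabetical) example prefix whose next move is undefined and point that move at state 0, else 1, else 2, ...; a target is out if some Accept/Reject pair would then sit in one state with the same input left (inseparable). If every existing state is out, open a new one.
a: 0a undefined. 0a->0: ok.
b: 0b undefined. 0b->0: no, a/b meet in 0. Open state 1: 0b->1.
ba: 1a undefined. 1a->0: no, a/aba meet in 0. 1a->1: no, baaa/b meet in 1. Open state 2: 1a->2.
bb: 1b undefined. 1b->0: no, a/bb meet in 0. 1b->1: ok.
baa: 2a undefined. 2a->0: ok.
bab: 2b undefined. 2b->0: no, a/bab meet in 0. 2b->1: ok.
All examples now run through 3 states with every (state, symbol) defined. Accept strings end in {0}, Reject strings end in {1,2}; accept={0}.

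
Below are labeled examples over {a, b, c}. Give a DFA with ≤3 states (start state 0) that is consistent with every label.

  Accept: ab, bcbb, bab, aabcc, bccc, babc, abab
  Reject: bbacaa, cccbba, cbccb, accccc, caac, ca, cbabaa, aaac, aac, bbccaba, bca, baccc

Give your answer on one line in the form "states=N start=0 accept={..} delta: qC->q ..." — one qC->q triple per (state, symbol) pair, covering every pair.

states=2 start=0 accept={1} delta: 0a->0 0b->1 0c->0 1a->0 1b->0 1c->1

Grow the machine one transition at a time. Run the examples from 0; the earliest place one falls off (shortest prefix, ties alphabetical) gets sent to the lowest-numbered state that keeps every Accept/Reject pair distinguishable — a pair clashes when both reach the same state with identical unread suffix — and to a fresh state only if none does.
a: 0a undefined. 0a->0: ok.
b: 0b undefined. 0b->0: no, bccc/baccc meet in 0 with "ccc" left. Open state 1: 0b->1.
c: 0c undefined. 0c->0: ok.
ba: 1a undefined. 1a->0: ok.
bb: 1b undefined. 1b->0: ok.
bc: 1c undefined. 1c->0: no, ab/cbccb meet in 1. 1c->1: ok.
All examples now run through 2 states with every (state, symbol) defined. Accept strings end in {1}, Reject strings end in {0}; accept={1}.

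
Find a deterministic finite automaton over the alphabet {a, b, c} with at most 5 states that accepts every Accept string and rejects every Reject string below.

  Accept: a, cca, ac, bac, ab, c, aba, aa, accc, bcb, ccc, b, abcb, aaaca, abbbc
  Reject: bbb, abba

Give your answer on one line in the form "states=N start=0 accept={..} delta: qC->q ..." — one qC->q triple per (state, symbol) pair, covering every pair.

states=3 start=0 accept={0,1} delta: 0a->0 0b->1 0c->0 1a->0 1b->2 1c->0 2a->2 2b->2 2c->0

Grow the machine one transition at a time. Run the examples from 0; the earliest place one falls off (shortest prefix, ties alphabetical) gets sent to the lowest-numbered state that keeps every Accept/Reject pair distinguishable — a pair clashes when both reach the same state with identical unread suffix — and to a fresh state only if none does.
a: 0a undefined. 0a->0: ok.
b: 0b undefined. 0b->0: no, a/bbb meet in 0. Open state 1: 0b->1.
c: 0c undefined. 0c->0: ok.
ba: 1a undefined. 1a->0: ok.
bb: 1b undefined. 1b->0: no, a/abba meet in 0. 1b->1: no, a/abba meet in 0. Open state 2: 1b->2.
bc: 1c undefined. 1c->0: ok.
bbb: 2b undefined. 2b->0: no, a/bbb meet in 0. 2b->1: no, ab/bbb meet in 1. 2b->2: ok.
abba: 2a undefined. 2a->0: no, a/abba meet in 0. 2a->1: no, ab/abba meet in 1. 2a->2: ok.
abbbc: 2c undefined. 2c->0: ok.
All examples now run through 3 states with every (state, symbol) defined. Accept strings end in {0,1}, Reject strings end in {2}; accept={0,1}.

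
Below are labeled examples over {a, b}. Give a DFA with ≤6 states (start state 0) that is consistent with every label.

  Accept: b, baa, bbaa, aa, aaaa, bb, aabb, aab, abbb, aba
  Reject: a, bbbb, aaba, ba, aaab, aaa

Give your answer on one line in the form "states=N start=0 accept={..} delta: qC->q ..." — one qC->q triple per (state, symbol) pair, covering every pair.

Grow the machine one transition at a time. Run the examples from 0; the earliest place one falls off (shortest prefix, ties alphabetical) gets sent to the lowest-numbered state that keeps every Accept/Reject pair distinguishable — a pair clashes when both reach the same state with identical unread suffix — and to a fresh state only if none does.
a: 0a undefined. 0a->0: no, b/aaab meet in 0 with "b" left. Open state 1: 0a->1.
b: 0b undefined. 0b->0: no, b/bbbb meet in 0. 0b->1: no, b/a meet in 1. Open state 2: 0b->2.
aa: 1a undefined. 1a->0: ok.
ab: 1b undefined. 1b->0: no, aa/aaab meet in 0. 1b->1: no, abbb/a meet in 1. 1b->2: no, b/aaab meet in 2. Open state 3: 1b->3.
ba: 2a undefined. 2a->0: no, baa/a meet in 1. 2a->1: ok.
bb: 2b undefined. 2b->0: no, baa/bbbb meet in 0. 2b->1: no, bbaa/a meet in 1. 2b->2: no, b/bbbb meet in 2. 2b->3: no, bb/aaab meet in 3. Open state 4: 2b->4.
aba: 3a undefined. 3a->0: ok.
abb: 3b undefined. 3b->0: ok.
bba: 4a undefined. 4a->0: no, bbaa/a meet in 1. 4a->1: ok.
bbb: 4b undefined. 4b->0: no, b/bbbb meet in 2. 4b->1: ok.
All examples now run through 5 states with every (state, symbol) defined. Accept strings end in {0,2,4}, Reject strings end in {1,3}; accept={0,2,4}.

states=5 start=0 accept={0,2,4} delta: 0a->1 0b->2 1a->0 1b->3 2a->1 2b->4 3a->0 3b->0 4a->1 4b->1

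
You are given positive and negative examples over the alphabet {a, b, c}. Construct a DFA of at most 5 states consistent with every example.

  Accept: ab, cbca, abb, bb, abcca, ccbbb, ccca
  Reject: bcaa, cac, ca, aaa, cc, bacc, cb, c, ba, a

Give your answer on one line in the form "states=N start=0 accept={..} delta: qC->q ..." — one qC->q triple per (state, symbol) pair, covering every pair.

states=4 start=0 accept={1} delta: 0a->0 0b->1 0c->2 1a->0 1b->1 1c->2 2a->0 2b->2 2c->3 3a->1 3b->0 3c->3

Fold the examples into a partial DFA from state 0: repeatedly fix the first undefined (state, symbol) met by the shortest-then-alphabetical prefix, trying targets in increasing order and rejecting any under which an Accept and a Reject string meet in one state with the same remainder; add a state when all current targets are rejected. Accepting states are where Accept strings end.
a: 0a undefined. 0a->0: ok.
b: 0b undefined. 0b->0: no, ab/aaa meet in 0. Open state 1: 0b->1.
c: 0c undefined. 0c->0: no, ab/cb meet in 1. 0c->1: no, ab/c meet in 1. Open state 2: 0c->2.
ba: 1a undefined. 1a->0: ok.
bb: 1b undefined. 1b->0: no, abb/aaa meet in 0. 1b->1: ok.
bc: 1c undefined. 1c->0: no, abcca/ca meet in 2 with "a" left. 1c->1: no, abcca/bcaa meet in 0. 1c->2: ok.
ca: 2a undefined. 2a->0: ok.
cb: 2b undefined. 2b->0: no, cbca/bcaa meet in 0. 2b->1: no, ab/cb meet in 1. 2b->2: ok.
cc: 2c undefined. 2c->0: no, cbca/bcaa meet in 0. 2c->1: no, ab/cc meet in 1. 2c->2: no, cbca/bcaa meet in 0. Open state 3: 2c->3.
ccb: 3b undefined. 3b->0: ok.
ccc: 3c undefined. 3c->0: no, ccca/bcaa meet in 0. 3c->1: no, ccca/bcaa meet in 0. 3c->2: no, ccca/bcaa meet in 0. 3c->3: ok.
cbca: 3a undefined. 3a->0: no, cbca/bcaa meet in 0. 3a->1: ok.
All examples now run through 4 states with every (state, symbol) defined. Accept strings end in {1}, Reject strings end in {0,2,3}; accept={1}.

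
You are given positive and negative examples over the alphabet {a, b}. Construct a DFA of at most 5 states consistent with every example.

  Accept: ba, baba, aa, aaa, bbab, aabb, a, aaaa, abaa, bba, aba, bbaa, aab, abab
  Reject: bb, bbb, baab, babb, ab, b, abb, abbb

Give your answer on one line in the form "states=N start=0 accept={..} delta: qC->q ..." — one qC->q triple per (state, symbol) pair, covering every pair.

states=5 start=0 accept={0,1,3,4} delta: 0a->1 0b->2 1a->3 1b->2 2a->4 2b->2 3a->0 3b->3 4a->0 4b->0

Grow the machine one transition at a time. Run the examples from 0; the earliest place one falls off (shortest prefix, ties alphabetical) gets sent to the lowest-numbered state that keeps every Accept/Reject pair distinguishable — a pair clashes when both reach the same state with identical unread suffix — and to a fresh state only if none does.
a: 0a undefined. 0a->0: no, aabb/bb meet in 0 with "bb" left. Open state 1: 0a->1.
b: 0b undefined. 0b->0: no, bbab/ab meet in 1 with "b" left. 0b->1: no, aabb/babb meet in 1 with "abb" left. Open state 2: 0b->2.
aa: 1a undefined. 1a->0: no, aabb/bb meet in 2 with "b" left. 1a->1: no, aabb/abb meet in 1 with "bb" left. 1a->2: no, aa/b meet in 2. Open state 3: 1a->3.
ab: 1b undefined. 1b->0: no, abab/ab meet in 0. 1b->1: no, a/ab meet in 1. 1b->2: ok.
ba: 2a undefined. 2a->0: no, abab/baab meet in 2. 2a->1: no, aab/baab meet in 3 with "b" left. 2a->2: no, ba/ab meet in 2. 2a->3: no, aabb/babb meet in 3 with "bb" left. Open state 4: 2a->4.
bb: 2b undefined. 2b->0: no, bbab/bbb meet in 2. 2b->1: no, a/bb meet in 1. 2b->2: ok.
aaa: 3a undefined. 3a->0: ok.
aab: 3b undefined. 3b->0: no, aabb/bb meet in 2. 3b->1: no, aabb/bb meet in 2. 3b->2: no, aabb/bb meet in 2. 3b->3: ok.
baa: 4a undefined. 4a->0: ok.
bab: 4b undefined. 4b->0: ok.
All examples now run through 5 states with every (state, symbol) defined. Accept strings end in {0,1,3,4}, Reject strings end in {2}; accept={0,1,3,4}.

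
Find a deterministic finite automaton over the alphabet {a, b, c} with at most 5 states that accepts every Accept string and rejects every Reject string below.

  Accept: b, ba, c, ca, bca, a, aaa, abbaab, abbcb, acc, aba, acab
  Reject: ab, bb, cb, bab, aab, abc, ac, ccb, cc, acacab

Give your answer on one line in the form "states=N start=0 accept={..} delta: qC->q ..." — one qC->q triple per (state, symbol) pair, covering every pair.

State merging on the prefix tree: take the shortest (then alphabetical) example prefix whose next move is undefined and point that move at state 0, else 1, else 2, ...; a target is out if some Accept/Reject pair would then sit in one state with the same input left (inseparable). If every existing state is out, open a new one.
a: 0a undefined. 0a->0: no, b/ab meet in 0 with "b" left. Open state 1: 0a->1.
b: 0b undefined. 0b->0: no, b/bb meet in 0. 0b->1: ok.
c: 0c undefined. 0c->0: no, b/cb meet in 1. 0c->1: ok.
aa: 1a undefined. 1a->0: no, b/bab meet in 1. 1a->1: ok.
ab: 1b undefined. 1b->0: no, b/abc meet in 1. 1b->1: no, b/ab meet in 1. Open state 2: 1b->2.
ac: 1c undefined. 1c->0: no, b/ccb meet in 1. 1c->1: no, b/ac meet in 1. 1c->2: no, acc/abc meet in 2 with "c" left. Open state 3: 1c->3.
aba: 2a undefined. 2a->0: ok.
abb: 2b undefined. 2b->0: no, abbaab/ab meet in 2. 2b->1: no, abbaab/ab meet in 2. 2b->2: no, abbaab/ab meet in 2. 2b->3: ok.
abc: 2c undefined. 2c->0: no, aba/abc meet in 0. 2c->1: no, b/abc meet in 1. 2c->2: ok.
aca: 3a undefined. 3a->0: no, abbaab/ab meet in 2. 3a->1: no, abbaab/ab meet in 2. 3a->2: no, b/acacab meet in 1. 3a->3: no, bca/ac meet in 3. Open state 4: 3a->4.
acc: 3c undefined. 3c->0: ok.
ccb: 3b undefined. 3b->0: no, acc/ccb meet in 0. 3b->1: no, b/ccb meet in 1. 3b->2: ok.
acab: 4b undefined. 4b->0: ok.
acac: 4c undefined. 4c->0: ok.
abbaa: 4a undefined. 4a->0: ok.
All examples now run through 5 states with every (state, symbol) defined. Accept strings end in {0,1,4}, Reject strings end in {2,3}; accept={0,1,4}.

states=5 start=0 accept={0,1,4} delta: 0a->1 0b->1 0c->1 1a->1 1b->2 1c->3 2a->0 2b->3 2c->2 3a->4 3b->2 3c->0 4a->0 4b->0 4c->0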